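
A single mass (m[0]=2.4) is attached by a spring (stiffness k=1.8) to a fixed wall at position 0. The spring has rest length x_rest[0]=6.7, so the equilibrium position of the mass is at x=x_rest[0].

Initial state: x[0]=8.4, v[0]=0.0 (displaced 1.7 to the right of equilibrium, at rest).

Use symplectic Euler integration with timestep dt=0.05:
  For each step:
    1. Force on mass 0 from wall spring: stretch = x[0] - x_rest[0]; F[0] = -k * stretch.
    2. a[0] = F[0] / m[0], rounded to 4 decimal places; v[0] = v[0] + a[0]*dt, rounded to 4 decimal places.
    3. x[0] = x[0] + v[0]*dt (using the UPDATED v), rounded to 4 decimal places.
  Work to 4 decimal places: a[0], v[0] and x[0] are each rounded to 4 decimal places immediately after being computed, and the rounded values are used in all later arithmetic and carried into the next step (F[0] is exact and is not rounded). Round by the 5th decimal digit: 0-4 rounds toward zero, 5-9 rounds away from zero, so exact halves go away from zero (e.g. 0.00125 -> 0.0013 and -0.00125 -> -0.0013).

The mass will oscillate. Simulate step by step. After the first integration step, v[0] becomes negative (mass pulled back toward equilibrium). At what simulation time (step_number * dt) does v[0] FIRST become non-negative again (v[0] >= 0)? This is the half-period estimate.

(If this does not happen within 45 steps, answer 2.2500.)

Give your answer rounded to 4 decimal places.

Step 0: x=[8.4000] v=[0.0000]
Step 1: x=[8.3968] v=[-0.0638]
Step 2: x=[8.3904] v=[-0.1274]
Step 3: x=[8.3809] v=[-0.1908]
Step 4: x=[8.3682] v=[-0.2538]
Step 5: x=[8.3524] v=[-0.3164]
Step 6: x=[8.3335] v=[-0.3784]
Step 7: x=[8.3115] v=[-0.4397]
Step 8: x=[8.2865] v=[-0.5001]
Step 9: x=[8.2585] v=[-0.5596]
Step 10: x=[8.2276] v=[-0.6180]
Step 11: x=[8.1938] v=[-0.6753]
Step 12: x=[8.1572] v=[-0.7313]
Step 13: x=[8.1179] v=[-0.7859]
Step 14: x=[8.0759] v=[-0.8391]
Step 15: x=[8.0314] v=[-0.8907]
Step 16: x=[7.9844] v=[-0.9406]
Step 17: x=[7.9350] v=[-0.9888]
Step 18: x=[7.8832] v=[-1.0351]
Step 19: x=[7.8292] v=[-1.0795]
Step 20: x=[7.7731] v=[-1.1218]
Step 21: x=[7.7150] v=[-1.1620]
Step 22: x=[7.6550] v=[-1.2001]
Step 23: x=[7.5932] v=[-1.2359]
Step 24: x=[7.5297] v=[-1.2694]
Step 25: x=[7.4647] v=[-1.3005]
Step 26: x=[7.3982] v=[-1.3292]
Step 27: x=[7.3304] v=[-1.3554]
Step 28: x=[7.2615] v=[-1.3790]
Step 29: x=[7.1915] v=[-1.4001]
Step 30: x=[7.1206] v=[-1.4185]
Step 31: x=[7.0489] v=[-1.4343]
Step 32: x=[6.9765] v=[-1.4474]
Step 33: x=[6.9036] v=[-1.4578]
Step 34: x=[6.8303] v=[-1.4654]
Step 35: x=[6.7568] v=[-1.4703]
Step 36: x=[6.6832] v=[-1.4724]
Step 37: x=[6.6096] v=[-1.4718]
Step 38: x=[6.5362] v=[-1.4684]
Step 39: x=[6.4631] v=[-1.4623]
Step 40: x=[6.3904] v=[-1.4534]
Step 41: x=[6.3183] v=[-1.4418]
Step 42: x=[6.2469] v=[-1.4275]
Step 43: x=[6.1764] v=[-1.4105]
Step 44: x=[6.1069] v=[-1.3909]
Step 45: x=[6.0385] v=[-1.3687]
v[0] did not become non-negative within 45 steps; using fallback time=2.2500

Answer: 2.2500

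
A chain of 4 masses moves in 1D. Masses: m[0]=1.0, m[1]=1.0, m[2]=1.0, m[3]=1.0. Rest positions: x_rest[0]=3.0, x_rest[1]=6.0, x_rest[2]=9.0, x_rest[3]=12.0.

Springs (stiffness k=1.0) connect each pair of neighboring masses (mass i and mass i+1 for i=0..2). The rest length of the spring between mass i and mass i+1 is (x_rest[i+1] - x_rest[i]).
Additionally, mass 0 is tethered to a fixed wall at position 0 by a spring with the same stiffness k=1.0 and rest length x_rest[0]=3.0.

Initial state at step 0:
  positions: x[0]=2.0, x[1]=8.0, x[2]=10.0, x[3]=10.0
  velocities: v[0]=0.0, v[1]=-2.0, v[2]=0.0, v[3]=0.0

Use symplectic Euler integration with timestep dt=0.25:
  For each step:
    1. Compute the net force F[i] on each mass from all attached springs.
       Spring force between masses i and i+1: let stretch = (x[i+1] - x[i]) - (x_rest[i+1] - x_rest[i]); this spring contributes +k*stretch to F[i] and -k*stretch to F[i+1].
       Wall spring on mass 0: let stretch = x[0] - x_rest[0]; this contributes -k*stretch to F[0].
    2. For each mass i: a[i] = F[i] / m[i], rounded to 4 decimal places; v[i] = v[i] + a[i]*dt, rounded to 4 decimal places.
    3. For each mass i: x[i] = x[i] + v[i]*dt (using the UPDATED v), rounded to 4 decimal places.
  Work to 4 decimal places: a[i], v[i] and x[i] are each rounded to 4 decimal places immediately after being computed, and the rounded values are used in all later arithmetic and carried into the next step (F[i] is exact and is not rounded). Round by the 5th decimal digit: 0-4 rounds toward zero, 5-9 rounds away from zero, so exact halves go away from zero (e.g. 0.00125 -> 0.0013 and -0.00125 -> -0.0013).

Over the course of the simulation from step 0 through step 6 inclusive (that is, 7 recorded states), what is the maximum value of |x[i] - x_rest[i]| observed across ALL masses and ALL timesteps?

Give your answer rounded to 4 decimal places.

Step 0: x=[2.0000 8.0000 10.0000 10.0000] v=[0.0000 -2.0000 0.0000 0.0000]
Step 1: x=[2.2500 7.2500 9.8750 10.1875] v=[1.0000 -3.0000 -0.5000 0.7500]
Step 2: x=[2.6719 6.3516 9.6055 10.5430] v=[1.6875 -3.5938 -1.0781 1.4219]
Step 3: x=[3.1568 5.4265 9.1912 11.0274] v=[1.9395 -3.7003 -1.6572 1.9375]
Step 4: x=[3.5862 4.5949 8.6564 11.5845] v=[1.7177 -3.3266 -2.1393 2.2285]
Step 5: x=[3.8545 3.9541 8.0507 12.1461] v=[1.0733 -2.5634 -2.4227 2.2465]
Step 6: x=[3.8882 3.5631 7.4450 12.6393] v=[0.1346 -1.5642 -2.4230 1.9727]
Max displacement = 2.4369

Answer: 2.4369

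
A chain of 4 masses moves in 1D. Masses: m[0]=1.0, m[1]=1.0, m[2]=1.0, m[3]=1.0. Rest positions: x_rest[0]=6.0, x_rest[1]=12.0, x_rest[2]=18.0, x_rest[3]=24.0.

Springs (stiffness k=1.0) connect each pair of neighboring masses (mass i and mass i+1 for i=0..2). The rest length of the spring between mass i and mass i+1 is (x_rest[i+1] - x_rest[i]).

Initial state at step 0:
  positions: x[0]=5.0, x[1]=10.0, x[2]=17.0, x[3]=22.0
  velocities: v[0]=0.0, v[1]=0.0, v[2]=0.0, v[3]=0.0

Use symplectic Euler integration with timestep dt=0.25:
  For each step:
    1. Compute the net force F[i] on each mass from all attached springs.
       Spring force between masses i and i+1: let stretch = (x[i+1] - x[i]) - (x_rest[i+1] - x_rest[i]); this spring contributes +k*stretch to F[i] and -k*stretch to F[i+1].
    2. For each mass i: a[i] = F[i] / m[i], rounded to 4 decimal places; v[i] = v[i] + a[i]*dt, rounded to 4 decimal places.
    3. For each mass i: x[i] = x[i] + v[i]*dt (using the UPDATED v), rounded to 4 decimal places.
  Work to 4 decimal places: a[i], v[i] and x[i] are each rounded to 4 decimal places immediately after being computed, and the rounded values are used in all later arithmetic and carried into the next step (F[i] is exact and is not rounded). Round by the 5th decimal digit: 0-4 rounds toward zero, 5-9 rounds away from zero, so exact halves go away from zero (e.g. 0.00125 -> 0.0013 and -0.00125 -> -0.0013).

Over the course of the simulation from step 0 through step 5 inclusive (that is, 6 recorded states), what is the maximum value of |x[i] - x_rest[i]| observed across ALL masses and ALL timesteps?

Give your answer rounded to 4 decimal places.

Answer: 2.0709

Derivation:
Step 0: x=[5.0000 10.0000 17.0000 22.0000] v=[0.0000 0.0000 0.0000 0.0000]
Step 1: x=[4.9375 10.1250 16.8750 22.0625] v=[-0.2500 0.5000 -0.5000 0.2500]
Step 2: x=[4.8242 10.3477 16.6524 22.1758] v=[-0.4531 0.8906 -0.8906 0.4531]
Step 3: x=[4.6812 10.6192 16.3809 22.3189] v=[-0.5722 1.0859 -1.0859 0.5723]
Step 4: x=[4.5343 10.8797 16.1205 22.4659] v=[-0.5877 1.0418 -1.0418 0.5878]
Step 5: x=[4.4090 11.0711 15.9291 22.5913] v=[-0.5014 0.7657 -0.7657 0.5015]
Max displacement = 2.0709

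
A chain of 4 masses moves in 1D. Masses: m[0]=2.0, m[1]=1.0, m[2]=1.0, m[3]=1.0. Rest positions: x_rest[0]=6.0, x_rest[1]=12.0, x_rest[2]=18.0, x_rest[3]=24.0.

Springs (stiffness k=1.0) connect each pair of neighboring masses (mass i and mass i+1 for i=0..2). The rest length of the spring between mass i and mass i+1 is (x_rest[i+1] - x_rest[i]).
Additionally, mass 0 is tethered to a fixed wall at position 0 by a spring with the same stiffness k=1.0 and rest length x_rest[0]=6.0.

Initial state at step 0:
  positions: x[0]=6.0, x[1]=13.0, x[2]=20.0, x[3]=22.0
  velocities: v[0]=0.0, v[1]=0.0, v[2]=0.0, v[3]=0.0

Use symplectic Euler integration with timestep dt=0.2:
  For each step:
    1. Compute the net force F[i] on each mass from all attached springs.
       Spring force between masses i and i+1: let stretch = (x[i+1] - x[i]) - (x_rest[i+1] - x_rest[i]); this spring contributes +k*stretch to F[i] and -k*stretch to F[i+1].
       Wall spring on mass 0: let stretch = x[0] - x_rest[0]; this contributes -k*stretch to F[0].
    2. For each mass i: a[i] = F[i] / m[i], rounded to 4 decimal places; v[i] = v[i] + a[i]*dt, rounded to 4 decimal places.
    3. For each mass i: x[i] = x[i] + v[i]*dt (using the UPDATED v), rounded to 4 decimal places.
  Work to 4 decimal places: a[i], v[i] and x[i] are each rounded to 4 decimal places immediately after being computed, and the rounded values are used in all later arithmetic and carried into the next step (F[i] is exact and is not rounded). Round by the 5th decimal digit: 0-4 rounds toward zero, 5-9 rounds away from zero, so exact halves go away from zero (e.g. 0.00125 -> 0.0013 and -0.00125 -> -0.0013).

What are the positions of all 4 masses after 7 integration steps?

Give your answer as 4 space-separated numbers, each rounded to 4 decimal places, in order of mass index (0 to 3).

Step 0: x=[6.0000 13.0000 20.0000 22.0000] v=[0.0000 0.0000 0.0000 0.0000]
Step 1: x=[6.0200 13.0000 19.8000 22.1600] v=[0.1000 0.0000 -1.0000 0.8000]
Step 2: x=[6.0592 12.9928 19.4224 22.4656] v=[0.1960 -0.0360 -1.8880 1.5280]
Step 3: x=[6.1159 12.9654 18.9093 22.8895] v=[0.2834 -0.1368 -2.5653 2.1194]
Step 4: x=[6.1873 12.9018 18.3177 23.3942] v=[0.3568 -0.3179 -2.9580 2.5234]
Step 5: x=[6.2692 12.7863 17.7125 23.9358] v=[0.4095 -0.5776 -3.0259 2.7081]
Step 6: x=[6.3561 12.6071 17.1592 24.4685] v=[0.4343 -0.8958 -2.7665 2.6634]
Step 7: x=[6.4409 12.3600 16.7162 24.9488] v=[0.4238 -1.2356 -2.2151 2.4015]

Answer: 6.4409 12.3600 16.7162 24.9488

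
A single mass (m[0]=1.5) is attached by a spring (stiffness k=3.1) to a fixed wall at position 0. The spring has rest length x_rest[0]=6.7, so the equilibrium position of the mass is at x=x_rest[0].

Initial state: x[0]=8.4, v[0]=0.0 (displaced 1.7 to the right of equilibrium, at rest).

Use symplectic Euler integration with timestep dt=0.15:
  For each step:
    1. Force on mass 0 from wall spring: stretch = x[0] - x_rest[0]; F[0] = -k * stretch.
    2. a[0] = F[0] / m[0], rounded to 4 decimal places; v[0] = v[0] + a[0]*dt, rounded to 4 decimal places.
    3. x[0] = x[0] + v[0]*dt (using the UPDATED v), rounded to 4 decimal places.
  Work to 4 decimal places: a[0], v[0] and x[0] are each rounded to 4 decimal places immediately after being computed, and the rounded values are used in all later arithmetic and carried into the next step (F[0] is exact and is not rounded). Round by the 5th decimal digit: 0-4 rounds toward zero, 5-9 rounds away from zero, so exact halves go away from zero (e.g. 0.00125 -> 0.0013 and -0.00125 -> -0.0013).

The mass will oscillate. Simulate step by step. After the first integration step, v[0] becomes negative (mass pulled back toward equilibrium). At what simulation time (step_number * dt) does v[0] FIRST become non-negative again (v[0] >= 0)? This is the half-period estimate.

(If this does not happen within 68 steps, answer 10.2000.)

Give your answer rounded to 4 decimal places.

Step 0: x=[8.4000] v=[0.0000]
Step 1: x=[8.3210] v=[-0.5270]
Step 2: x=[8.1666] v=[-1.0295]
Step 3: x=[7.9440] v=[-1.4842]
Step 4: x=[7.6635] v=[-1.8698]
Step 5: x=[7.3382] v=[-2.1685]
Step 6: x=[6.9833] v=[-2.3663]
Step 7: x=[6.6152] v=[-2.4541]
Step 8: x=[6.2510] v=[-2.4278]
Step 9: x=[5.9077] v=[-2.2886]
Step 10: x=[5.6013] v=[-2.0430]
Step 11: x=[5.3459] v=[-1.7024]
Step 12: x=[5.1535] v=[-1.2826]
Step 13: x=[5.0330] v=[-0.8032]
Step 14: x=[4.9900] v=[-0.2864]
Step 15: x=[5.0266] v=[0.2437]
First v>=0 after going negative at step 15, time=2.2500

Answer: 2.2500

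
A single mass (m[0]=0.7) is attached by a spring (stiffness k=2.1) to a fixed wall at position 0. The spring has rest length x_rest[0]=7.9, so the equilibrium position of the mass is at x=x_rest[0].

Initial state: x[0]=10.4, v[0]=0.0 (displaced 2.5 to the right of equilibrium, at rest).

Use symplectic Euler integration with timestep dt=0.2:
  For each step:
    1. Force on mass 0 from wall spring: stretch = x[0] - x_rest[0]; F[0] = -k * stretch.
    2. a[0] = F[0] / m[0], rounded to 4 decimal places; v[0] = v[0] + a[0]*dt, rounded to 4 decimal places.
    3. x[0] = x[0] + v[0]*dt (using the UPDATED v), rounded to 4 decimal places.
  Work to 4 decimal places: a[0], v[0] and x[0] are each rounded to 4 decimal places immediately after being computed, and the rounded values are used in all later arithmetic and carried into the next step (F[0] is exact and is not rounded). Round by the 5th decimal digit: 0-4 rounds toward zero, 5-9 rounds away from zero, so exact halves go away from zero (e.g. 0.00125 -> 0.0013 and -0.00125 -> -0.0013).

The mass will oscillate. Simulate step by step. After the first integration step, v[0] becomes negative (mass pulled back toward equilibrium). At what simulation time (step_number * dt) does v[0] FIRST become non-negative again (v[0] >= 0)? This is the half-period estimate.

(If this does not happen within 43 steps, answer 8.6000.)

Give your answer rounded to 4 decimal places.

Answer: 2.0000

Derivation:
Step 0: x=[10.4000] v=[0.0000]
Step 1: x=[10.1000] v=[-1.5000]
Step 2: x=[9.5360] v=[-2.8200]
Step 3: x=[8.7757] v=[-3.8016]
Step 4: x=[7.9103] v=[-4.3270]
Step 5: x=[7.0437] v=[-4.3332]
Step 6: x=[6.2798] v=[-3.8194]
Step 7: x=[5.7103] v=[-2.8473]
Step 8: x=[5.4036] v=[-1.5335]
Step 9: x=[5.3965] v=[-0.0357]
Step 10: x=[5.6898] v=[1.4664]
First v>=0 after going negative at step 10, time=2.0000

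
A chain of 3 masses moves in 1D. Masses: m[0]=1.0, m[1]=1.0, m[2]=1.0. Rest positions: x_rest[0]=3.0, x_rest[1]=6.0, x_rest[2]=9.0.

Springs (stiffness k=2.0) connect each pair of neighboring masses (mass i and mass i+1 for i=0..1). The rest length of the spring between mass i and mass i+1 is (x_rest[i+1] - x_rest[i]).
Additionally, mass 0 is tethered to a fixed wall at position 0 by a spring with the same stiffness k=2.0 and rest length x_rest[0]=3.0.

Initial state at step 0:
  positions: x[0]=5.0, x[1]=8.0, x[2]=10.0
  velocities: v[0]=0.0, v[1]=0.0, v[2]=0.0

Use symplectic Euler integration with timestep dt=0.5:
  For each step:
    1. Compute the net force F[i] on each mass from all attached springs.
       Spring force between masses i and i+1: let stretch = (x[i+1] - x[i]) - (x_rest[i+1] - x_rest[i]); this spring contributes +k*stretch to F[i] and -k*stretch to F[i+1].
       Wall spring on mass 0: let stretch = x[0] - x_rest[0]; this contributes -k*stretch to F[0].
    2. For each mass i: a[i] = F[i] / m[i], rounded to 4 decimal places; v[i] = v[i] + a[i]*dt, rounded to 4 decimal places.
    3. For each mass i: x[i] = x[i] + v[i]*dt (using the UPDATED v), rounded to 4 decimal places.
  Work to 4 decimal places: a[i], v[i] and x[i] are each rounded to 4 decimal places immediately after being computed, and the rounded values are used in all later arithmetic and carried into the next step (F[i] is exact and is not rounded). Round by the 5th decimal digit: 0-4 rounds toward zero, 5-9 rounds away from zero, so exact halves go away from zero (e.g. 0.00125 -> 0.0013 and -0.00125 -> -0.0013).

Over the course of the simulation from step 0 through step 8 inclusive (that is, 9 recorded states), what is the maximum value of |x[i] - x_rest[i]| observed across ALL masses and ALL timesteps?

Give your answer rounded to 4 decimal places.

Step 0: x=[5.0000 8.0000 10.0000] v=[0.0000 0.0000 0.0000]
Step 1: x=[4.0000 7.5000 10.5000] v=[-2.0000 -1.0000 1.0000]
Step 2: x=[2.7500 6.7500 11.0000] v=[-2.5000 -1.5000 1.0000]
Step 3: x=[2.1250 6.1250 10.8750] v=[-1.2500 -1.2500 -0.2500]
Step 4: x=[2.4375 5.8750 9.8750] v=[0.6250 -0.5000 -2.0000]
Step 5: x=[3.2500 5.9063 8.3750] v=[1.6250 0.0625 -3.0000]
Step 6: x=[3.7657 5.8438 7.1407] v=[1.0313 -0.1251 -2.4687]
Step 7: x=[3.4376 5.3907 6.7579] v=[-0.6563 -0.9063 -0.7656]
Step 8: x=[2.3672 4.6446 7.1915] v=[-2.1408 -1.4922 0.8672]
Max displacement = 2.2421

Answer: 2.2421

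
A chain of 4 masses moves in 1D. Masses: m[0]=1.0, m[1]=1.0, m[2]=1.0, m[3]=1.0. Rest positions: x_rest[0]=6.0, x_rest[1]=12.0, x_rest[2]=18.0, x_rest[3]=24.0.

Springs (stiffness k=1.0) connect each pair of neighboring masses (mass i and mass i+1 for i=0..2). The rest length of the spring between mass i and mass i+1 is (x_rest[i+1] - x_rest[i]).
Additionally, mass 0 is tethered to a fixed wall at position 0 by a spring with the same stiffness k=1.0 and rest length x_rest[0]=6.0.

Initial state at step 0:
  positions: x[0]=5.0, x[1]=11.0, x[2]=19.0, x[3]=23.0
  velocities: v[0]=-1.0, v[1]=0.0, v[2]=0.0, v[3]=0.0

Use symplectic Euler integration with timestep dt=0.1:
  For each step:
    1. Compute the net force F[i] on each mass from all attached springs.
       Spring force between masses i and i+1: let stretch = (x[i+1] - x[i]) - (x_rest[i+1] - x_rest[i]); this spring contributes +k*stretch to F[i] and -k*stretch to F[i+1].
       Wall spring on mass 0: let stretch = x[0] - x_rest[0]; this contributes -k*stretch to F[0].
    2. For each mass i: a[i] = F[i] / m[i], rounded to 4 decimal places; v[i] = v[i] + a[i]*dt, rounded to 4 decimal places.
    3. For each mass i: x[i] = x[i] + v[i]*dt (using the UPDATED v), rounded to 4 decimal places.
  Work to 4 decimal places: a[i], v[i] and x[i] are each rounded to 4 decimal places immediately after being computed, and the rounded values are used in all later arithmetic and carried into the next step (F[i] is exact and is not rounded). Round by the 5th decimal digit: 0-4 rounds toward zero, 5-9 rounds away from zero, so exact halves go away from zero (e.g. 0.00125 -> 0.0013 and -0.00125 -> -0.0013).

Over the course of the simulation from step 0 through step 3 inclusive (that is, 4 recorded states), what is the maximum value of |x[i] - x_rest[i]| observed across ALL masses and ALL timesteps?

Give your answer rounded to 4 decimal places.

Answer: 1.2321

Derivation:
Step 0: x=[5.0000 11.0000 19.0000 23.0000] v=[-1.0000 0.0000 0.0000 0.0000]
Step 1: x=[4.9100 11.0200 18.9600 23.0200] v=[-0.9000 0.2000 -0.4000 0.2000]
Step 2: x=[4.8320 11.0583 18.8812 23.0594] v=[-0.7800 0.3830 -0.7880 0.3940]
Step 3: x=[4.7679 11.1126 18.7660 23.1170] v=[-0.6406 0.5427 -1.1525 0.5762]
Max displacement = 1.2321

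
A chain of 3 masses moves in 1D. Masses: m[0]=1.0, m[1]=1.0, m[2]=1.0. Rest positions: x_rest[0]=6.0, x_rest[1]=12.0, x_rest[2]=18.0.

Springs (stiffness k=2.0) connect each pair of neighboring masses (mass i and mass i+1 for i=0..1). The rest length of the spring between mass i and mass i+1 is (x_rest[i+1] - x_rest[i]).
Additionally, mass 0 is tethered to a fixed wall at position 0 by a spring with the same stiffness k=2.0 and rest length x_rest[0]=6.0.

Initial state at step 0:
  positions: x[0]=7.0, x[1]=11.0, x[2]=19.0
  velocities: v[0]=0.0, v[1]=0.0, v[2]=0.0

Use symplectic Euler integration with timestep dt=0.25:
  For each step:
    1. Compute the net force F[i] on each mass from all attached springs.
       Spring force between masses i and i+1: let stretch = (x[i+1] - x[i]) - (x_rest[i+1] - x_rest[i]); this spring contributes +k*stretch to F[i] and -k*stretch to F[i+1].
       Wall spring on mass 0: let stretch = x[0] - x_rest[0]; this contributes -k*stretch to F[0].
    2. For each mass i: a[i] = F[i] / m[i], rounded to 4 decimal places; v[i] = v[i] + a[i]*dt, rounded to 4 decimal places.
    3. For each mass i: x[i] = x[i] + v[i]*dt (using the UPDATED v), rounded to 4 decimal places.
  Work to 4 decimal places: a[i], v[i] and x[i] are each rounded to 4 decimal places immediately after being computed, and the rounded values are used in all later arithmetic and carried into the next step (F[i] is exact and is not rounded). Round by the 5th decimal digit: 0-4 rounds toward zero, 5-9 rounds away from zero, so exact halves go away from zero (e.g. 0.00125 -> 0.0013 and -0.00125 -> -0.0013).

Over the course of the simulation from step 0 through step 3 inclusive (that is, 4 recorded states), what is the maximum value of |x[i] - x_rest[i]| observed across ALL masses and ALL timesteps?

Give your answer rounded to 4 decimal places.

Answer: 1.0665

Derivation:
Step 0: x=[7.0000 11.0000 19.0000] v=[0.0000 0.0000 0.0000]
Step 1: x=[6.6250 11.5000 18.7500] v=[-1.5000 2.0000 -1.0000]
Step 2: x=[6.0313 12.2969 18.3438] v=[-2.3750 3.1875 -1.6250]
Step 3: x=[5.4668 13.0665 17.9317] v=[-2.2579 3.0782 -1.6485]
Max displacement = 1.0665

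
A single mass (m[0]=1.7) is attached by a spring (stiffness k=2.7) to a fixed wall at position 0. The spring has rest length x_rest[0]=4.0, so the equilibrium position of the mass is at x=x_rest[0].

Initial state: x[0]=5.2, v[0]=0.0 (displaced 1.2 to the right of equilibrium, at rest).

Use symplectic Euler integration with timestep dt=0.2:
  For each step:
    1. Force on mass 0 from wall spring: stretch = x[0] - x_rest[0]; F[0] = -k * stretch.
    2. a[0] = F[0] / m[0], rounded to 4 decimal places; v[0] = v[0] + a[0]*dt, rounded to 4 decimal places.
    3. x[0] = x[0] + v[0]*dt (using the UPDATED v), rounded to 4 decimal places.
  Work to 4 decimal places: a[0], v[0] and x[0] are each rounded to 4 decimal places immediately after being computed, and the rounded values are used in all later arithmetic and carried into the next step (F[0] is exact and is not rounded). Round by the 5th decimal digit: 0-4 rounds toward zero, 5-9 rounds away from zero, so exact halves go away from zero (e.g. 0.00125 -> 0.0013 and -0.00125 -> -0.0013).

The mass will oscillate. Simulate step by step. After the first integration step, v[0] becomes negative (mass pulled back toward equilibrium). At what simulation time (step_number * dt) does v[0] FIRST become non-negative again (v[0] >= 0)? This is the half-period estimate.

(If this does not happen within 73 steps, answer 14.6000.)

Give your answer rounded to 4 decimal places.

Step 0: x=[5.2000] v=[0.0000]
Step 1: x=[5.1238] v=[-0.3812]
Step 2: x=[4.9762] v=[-0.7382]
Step 3: x=[4.7665] v=[-1.0483]
Step 4: x=[4.5081] v=[-1.2918]
Step 5: x=[4.2175] v=[-1.4532]
Step 6: x=[3.9130] v=[-1.5223]
Step 7: x=[3.6141] v=[-1.4947]
Step 8: x=[3.3397] v=[-1.3721]
Step 9: x=[3.1072] v=[-1.1624]
Step 10: x=[2.9314] v=[-0.8788]
Step 11: x=[2.8235] v=[-0.5394]
Step 12: x=[2.7904] v=[-0.1657]
Step 13: x=[2.8341] v=[0.2185]
First v>=0 after going negative at step 13, time=2.6000

Answer: 2.6000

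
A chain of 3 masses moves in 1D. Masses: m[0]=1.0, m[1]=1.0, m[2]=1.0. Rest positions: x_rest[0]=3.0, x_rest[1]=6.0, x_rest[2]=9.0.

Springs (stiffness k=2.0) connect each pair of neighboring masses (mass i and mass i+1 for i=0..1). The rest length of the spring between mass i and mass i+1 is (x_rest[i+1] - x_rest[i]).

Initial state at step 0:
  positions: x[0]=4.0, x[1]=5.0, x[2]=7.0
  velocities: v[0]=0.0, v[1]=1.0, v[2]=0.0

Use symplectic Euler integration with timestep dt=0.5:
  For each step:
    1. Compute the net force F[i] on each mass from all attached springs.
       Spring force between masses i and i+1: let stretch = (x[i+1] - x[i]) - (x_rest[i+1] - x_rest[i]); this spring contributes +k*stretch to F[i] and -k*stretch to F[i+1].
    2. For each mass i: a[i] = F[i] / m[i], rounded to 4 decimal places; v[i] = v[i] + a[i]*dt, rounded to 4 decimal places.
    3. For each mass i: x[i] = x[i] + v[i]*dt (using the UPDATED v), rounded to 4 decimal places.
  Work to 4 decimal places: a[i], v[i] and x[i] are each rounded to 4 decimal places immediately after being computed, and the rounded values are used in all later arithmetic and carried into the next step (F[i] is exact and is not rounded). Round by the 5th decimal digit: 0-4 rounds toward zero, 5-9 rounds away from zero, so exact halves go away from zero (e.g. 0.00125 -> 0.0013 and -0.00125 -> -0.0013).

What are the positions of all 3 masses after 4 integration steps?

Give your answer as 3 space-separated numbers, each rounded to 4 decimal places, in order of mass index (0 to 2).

Answer: 1.7500 5.3125 10.9375

Derivation:
Step 0: x=[4.0000 5.0000 7.0000] v=[0.0000 1.0000 0.0000]
Step 1: x=[3.0000 6.0000 7.5000] v=[-2.0000 2.0000 1.0000]
Step 2: x=[2.0000 6.2500 8.7500] v=[-2.0000 0.5000 2.5000]
Step 3: x=[1.6250 5.6250 10.2500] v=[-0.7500 -1.2500 3.0000]
Step 4: x=[1.7500 5.3125 10.9375] v=[0.2500 -0.6250 1.3750]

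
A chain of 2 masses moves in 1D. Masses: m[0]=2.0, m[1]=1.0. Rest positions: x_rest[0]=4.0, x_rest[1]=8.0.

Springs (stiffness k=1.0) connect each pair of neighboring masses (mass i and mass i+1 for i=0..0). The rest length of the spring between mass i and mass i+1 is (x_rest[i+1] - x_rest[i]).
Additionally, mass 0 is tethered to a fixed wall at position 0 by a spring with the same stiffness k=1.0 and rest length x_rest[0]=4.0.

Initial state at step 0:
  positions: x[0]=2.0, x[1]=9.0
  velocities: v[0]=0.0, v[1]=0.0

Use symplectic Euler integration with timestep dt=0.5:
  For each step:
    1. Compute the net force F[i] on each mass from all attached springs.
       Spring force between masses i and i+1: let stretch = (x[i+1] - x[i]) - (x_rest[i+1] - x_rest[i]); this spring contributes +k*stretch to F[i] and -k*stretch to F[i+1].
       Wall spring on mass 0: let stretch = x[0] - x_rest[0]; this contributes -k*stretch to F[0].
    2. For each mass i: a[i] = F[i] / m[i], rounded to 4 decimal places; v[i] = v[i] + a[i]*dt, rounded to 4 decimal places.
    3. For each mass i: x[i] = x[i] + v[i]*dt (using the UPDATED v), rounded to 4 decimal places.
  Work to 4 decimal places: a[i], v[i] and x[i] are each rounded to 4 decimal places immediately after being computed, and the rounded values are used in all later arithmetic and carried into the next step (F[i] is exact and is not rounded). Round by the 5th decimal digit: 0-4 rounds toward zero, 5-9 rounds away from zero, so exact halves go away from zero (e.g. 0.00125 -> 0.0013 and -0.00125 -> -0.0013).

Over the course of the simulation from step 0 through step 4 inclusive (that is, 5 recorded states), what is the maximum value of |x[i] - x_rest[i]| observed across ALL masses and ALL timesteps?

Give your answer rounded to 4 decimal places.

Step 0: x=[2.0000 9.0000] v=[0.0000 0.0000]
Step 1: x=[2.6250 8.2500] v=[1.2500 -1.5000]
Step 2: x=[3.6250 7.0938] v=[2.0000 -2.3125]
Step 3: x=[4.6055 6.0704] v=[1.9610 -2.0469]
Step 4: x=[5.1935 5.6807] v=[1.1759 -0.7794]
Max displacement = 2.3193

Answer: 2.3193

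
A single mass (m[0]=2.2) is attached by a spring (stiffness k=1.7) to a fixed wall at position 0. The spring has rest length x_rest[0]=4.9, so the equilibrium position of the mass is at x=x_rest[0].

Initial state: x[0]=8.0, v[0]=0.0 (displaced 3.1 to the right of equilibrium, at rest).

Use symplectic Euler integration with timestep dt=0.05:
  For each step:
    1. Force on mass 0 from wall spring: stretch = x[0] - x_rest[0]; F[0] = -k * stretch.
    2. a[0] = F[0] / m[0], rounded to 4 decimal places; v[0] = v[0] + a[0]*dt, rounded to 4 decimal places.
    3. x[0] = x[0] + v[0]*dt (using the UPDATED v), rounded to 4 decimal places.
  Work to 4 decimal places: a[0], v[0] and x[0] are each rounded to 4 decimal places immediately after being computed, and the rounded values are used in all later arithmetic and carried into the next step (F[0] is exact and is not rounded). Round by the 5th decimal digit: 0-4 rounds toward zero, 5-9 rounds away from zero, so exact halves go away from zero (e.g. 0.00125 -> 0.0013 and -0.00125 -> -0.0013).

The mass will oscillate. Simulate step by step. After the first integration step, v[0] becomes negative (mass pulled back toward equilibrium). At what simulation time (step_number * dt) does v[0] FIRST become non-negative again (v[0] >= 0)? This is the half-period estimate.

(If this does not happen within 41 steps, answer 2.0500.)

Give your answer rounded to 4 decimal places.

Step 0: x=[8.0000] v=[0.0000]
Step 1: x=[7.9940] v=[-0.1198]
Step 2: x=[7.9820] v=[-0.2393]
Step 3: x=[7.9641] v=[-0.3584]
Step 4: x=[7.9403] v=[-0.4768]
Step 5: x=[7.9106] v=[-0.5943]
Step 6: x=[7.8751] v=[-0.7106]
Step 7: x=[7.8338] v=[-0.8255]
Step 8: x=[7.7869] v=[-0.9389]
Step 9: x=[7.7344] v=[-1.0504]
Step 10: x=[7.6764] v=[-1.1599]
Step 11: x=[7.6130] v=[-1.2672]
Step 12: x=[7.5444] v=[-1.3720]
Step 13: x=[7.4707] v=[-1.4742]
Step 14: x=[7.3920] v=[-1.5735]
Step 15: x=[7.3085] v=[-1.6698]
Step 16: x=[7.2204] v=[-1.7629]
Step 17: x=[7.1278] v=[-1.8526]
Step 18: x=[7.0309] v=[-1.9387]
Step 19: x=[6.9299] v=[-2.0210]
Step 20: x=[6.8249] v=[-2.0994]
Step 21: x=[6.7162] v=[-2.1738]
Step 22: x=[6.6040] v=[-2.2440]
Step 23: x=[6.4885] v=[-2.3098]
Step 24: x=[6.3699] v=[-2.3712]
Step 25: x=[6.2485] v=[-2.4280]
Step 26: x=[6.1245] v=[-2.4801]
Step 27: x=[5.9981] v=[-2.5274]
Step 28: x=[5.8696] v=[-2.5698]
Step 29: x=[5.7392] v=[-2.6073]
Step 30: x=[5.6072] v=[-2.6397]
Step 31: x=[5.4739] v=[-2.6670]
Step 32: x=[5.3394] v=[-2.6892]
Step 33: x=[5.2041] v=[-2.7062]
Step 34: x=[5.0682] v=[-2.7180]
Step 35: x=[4.9320] v=[-2.7245]
Step 36: x=[4.7957] v=[-2.7257]
Step 37: x=[4.6596] v=[-2.7217]
Step 38: x=[4.5240] v=[-2.7124]
Step 39: x=[4.3891] v=[-2.6979]
Step 40: x=[4.2552] v=[-2.6782]
Step 41: x=[4.1225] v=[-2.6533]
v[0] did not become non-negative within 41 steps; using fallback time=2.0500

Answer: 2.0500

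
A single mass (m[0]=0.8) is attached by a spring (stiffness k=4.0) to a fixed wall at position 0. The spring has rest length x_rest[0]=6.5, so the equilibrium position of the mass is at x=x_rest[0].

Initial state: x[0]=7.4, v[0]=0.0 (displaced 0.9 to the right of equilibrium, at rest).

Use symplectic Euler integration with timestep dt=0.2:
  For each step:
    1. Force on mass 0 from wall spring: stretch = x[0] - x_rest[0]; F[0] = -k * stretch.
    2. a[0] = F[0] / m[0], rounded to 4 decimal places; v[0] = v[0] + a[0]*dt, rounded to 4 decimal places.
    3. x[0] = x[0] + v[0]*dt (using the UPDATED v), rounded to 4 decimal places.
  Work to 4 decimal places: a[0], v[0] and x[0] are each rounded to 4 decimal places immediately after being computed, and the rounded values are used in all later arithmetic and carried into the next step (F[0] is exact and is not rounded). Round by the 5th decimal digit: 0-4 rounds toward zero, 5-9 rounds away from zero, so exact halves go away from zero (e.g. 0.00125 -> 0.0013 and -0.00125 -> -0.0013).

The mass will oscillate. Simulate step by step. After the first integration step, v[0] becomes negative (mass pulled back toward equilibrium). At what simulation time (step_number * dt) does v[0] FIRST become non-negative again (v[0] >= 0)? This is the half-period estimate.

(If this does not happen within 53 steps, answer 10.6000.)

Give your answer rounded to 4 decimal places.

Answer: 1.4000

Derivation:
Step 0: x=[7.4000] v=[0.0000]
Step 1: x=[7.2200] v=[-0.9000]
Step 2: x=[6.8960] v=[-1.6200]
Step 3: x=[6.4928] v=[-2.0160]
Step 4: x=[6.0910] v=[-2.0088]
Step 5: x=[5.7710] v=[-1.5998]
Step 6: x=[5.5968] v=[-0.8708]
Step 7: x=[5.6033] v=[0.0324]
First v>=0 after going negative at step 7, time=1.4000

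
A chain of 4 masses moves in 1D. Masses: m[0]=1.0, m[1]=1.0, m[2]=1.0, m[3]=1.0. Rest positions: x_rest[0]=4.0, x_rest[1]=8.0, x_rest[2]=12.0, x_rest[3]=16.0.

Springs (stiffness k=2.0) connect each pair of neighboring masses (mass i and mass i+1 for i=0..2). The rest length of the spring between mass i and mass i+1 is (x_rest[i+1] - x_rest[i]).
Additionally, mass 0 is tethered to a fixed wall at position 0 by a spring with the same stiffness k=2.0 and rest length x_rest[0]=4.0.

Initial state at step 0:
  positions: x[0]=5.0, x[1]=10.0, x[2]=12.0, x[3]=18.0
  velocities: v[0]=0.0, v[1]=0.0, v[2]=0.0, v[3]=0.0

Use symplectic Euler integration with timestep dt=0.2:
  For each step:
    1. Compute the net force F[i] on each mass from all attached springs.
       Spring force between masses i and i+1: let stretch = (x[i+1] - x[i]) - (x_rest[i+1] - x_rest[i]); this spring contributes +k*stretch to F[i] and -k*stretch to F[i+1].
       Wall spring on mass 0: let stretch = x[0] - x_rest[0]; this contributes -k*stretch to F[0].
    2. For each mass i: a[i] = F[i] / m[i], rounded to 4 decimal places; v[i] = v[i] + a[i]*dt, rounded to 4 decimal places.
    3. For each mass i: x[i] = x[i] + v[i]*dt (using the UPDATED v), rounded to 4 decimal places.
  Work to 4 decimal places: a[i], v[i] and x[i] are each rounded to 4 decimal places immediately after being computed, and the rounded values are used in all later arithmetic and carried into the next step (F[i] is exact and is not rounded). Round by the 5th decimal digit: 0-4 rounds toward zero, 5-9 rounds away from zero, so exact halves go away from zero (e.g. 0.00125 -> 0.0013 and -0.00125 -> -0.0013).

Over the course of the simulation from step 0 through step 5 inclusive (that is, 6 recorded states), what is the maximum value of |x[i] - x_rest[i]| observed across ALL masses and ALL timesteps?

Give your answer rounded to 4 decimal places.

Answer: 2.4404

Derivation:
Step 0: x=[5.0000 10.0000 12.0000 18.0000] v=[0.0000 0.0000 0.0000 0.0000]
Step 1: x=[5.0000 9.7600 12.3200 17.8400] v=[0.0000 -1.2000 1.6000 -0.8000]
Step 2: x=[4.9808 9.3440 12.8768 17.5584] v=[-0.0960 -2.0800 2.7840 -1.4080]
Step 3: x=[4.9122 8.8616 13.5255 17.2223] v=[-0.3430 -2.4122 3.2435 -1.6806]
Step 4: x=[4.7666 8.4363 14.0968 16.9104] v=[-0.7281 -2.1264 2.8567 -1.5593]
Step 5: x=[4.5332 8.1703 14.4404 16.6935] v=[-1.1669 -1.3301 1.7179 -1.0847]
Max displacement = 2.4404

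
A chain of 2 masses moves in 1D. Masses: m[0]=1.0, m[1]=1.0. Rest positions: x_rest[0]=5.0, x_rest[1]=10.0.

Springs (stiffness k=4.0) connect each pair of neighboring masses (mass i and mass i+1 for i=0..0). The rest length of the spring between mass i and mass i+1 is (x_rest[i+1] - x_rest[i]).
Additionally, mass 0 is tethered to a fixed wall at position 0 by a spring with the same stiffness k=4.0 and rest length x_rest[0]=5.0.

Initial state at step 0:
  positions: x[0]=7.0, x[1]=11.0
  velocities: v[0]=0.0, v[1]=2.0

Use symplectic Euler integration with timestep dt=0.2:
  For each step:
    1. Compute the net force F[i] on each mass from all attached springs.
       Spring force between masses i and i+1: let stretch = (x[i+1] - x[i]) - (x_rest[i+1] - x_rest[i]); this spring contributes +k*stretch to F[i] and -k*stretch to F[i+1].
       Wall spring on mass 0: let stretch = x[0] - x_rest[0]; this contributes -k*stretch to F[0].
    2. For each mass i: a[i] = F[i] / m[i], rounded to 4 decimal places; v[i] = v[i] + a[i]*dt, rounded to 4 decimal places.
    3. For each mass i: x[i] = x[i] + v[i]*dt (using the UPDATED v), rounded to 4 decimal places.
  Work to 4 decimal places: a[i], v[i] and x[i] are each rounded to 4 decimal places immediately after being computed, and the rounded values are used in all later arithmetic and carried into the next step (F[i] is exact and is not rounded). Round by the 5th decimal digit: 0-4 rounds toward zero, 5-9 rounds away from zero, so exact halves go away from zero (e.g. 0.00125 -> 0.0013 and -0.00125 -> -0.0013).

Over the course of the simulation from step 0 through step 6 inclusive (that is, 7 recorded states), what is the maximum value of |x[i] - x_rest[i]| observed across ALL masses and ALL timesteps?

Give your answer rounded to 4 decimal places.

Answer: 2.4575

Derivation:
Step 0: x=[7.0000 11.0000] v=[0.0000 2.0000]
Step 1: x=[6.5200 11.5600] v=[-2.4000 2.8000]
Step 2: x=[5.8032 12.1136] v=[-3.5840 2.7680]
Step 3: x=[5.1676 12.4575] v=[-3.1782 1.7197]
Step 4: x=[4.8715 12.4351] v=[-1.4804 -0.1122]
Step 5: x=[5.0062 12.0025] v=[0.6733 -2.1631]
Step 6: x=[5.4593 11.2505] v=[2.2654 -3.7601]
Max displacement = 2.4575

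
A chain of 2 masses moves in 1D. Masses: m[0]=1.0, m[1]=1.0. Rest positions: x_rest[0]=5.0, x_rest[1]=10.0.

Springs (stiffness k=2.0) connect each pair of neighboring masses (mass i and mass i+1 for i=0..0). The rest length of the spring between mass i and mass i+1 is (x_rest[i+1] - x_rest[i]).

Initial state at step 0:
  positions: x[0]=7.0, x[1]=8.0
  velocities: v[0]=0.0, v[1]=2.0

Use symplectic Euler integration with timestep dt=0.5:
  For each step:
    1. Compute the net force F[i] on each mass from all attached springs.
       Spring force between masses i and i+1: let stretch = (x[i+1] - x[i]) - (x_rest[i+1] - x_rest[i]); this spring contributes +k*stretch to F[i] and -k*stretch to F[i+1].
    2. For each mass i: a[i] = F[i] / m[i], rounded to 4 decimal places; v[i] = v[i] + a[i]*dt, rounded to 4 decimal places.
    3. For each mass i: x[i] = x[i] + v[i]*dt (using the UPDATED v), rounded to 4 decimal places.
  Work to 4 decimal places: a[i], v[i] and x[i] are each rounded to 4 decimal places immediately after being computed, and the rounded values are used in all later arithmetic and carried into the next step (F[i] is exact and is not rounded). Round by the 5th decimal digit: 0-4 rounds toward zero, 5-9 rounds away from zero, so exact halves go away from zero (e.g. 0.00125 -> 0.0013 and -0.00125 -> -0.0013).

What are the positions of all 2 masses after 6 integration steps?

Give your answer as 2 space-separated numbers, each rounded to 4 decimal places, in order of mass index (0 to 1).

Answer: 10.0000 11.0000

Derivation:
Step 0: x=[7.0000 8.0000] v=[0.0000 2.0000]
Step 1: x=[5.0000 11.0000] v=[-4.0000 6.0000]
Step 2: x=[3.5000 13.5000] v=[-3.0000 5.0000]
Step 3: x=[4.5000 13.5000] v=[2.0000 0.0000]
Step 4: x=[7.5000 11.5000] v=[6.0000 -4.0000]
Step 5: x=[10.0000 10.0000] v=[5.0000 -3.0000]
Step 6: x=[10.0000 11.0000] v=[0.0000 2.0000]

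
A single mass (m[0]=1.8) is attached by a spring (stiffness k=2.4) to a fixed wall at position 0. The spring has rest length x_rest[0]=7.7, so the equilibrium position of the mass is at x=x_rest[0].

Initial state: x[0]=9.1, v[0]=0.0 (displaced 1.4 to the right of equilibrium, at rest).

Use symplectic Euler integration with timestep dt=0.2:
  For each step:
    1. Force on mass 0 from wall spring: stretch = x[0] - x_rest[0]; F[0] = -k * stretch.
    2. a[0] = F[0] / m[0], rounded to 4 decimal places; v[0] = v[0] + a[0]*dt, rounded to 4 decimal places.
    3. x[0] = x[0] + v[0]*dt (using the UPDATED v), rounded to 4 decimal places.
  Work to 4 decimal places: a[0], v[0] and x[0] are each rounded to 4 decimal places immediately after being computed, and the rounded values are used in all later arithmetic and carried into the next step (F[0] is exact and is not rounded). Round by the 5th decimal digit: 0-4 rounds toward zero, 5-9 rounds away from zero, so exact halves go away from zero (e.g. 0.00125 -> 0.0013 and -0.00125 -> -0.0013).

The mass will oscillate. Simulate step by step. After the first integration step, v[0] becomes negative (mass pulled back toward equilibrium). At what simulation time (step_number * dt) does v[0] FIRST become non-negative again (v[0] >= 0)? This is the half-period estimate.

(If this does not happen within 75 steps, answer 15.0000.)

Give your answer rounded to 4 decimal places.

Step 0: x=[9.1000] v=[0.0000]
Step 1: x=[9.0253] v=[-0.3733]
Step 2: x=[8.8800] v=[-0.7267]
Step 3: x=[8.6717] v=[-1.0414]
Step 4: x=[8.4116] v=[-1.3005]
Step 5: x=[8.1135] v=[-1.4903]
Step 6: x=[7.7934] v=[-1.6006]
Step 7: x=[7.4683] v=[-1.6255]
Step 8: x=[7.1556] v=[-1.5637]
Step 9: x=[6.8719] v=[-1.4185]
Step 10: x=[6.6324] v=[-1.1977]
Step 11: x=[6.4498] v=[-0.9130]
Step 12: x=[6.3339] v=[-0.5796]
Step 13: x=[6.2908] v=[-0.2153]
Step 14: x=[6.3229] v=[0.1605]
First v>=0 after going negative at step 14, time=2.8000

Answer: 2.8000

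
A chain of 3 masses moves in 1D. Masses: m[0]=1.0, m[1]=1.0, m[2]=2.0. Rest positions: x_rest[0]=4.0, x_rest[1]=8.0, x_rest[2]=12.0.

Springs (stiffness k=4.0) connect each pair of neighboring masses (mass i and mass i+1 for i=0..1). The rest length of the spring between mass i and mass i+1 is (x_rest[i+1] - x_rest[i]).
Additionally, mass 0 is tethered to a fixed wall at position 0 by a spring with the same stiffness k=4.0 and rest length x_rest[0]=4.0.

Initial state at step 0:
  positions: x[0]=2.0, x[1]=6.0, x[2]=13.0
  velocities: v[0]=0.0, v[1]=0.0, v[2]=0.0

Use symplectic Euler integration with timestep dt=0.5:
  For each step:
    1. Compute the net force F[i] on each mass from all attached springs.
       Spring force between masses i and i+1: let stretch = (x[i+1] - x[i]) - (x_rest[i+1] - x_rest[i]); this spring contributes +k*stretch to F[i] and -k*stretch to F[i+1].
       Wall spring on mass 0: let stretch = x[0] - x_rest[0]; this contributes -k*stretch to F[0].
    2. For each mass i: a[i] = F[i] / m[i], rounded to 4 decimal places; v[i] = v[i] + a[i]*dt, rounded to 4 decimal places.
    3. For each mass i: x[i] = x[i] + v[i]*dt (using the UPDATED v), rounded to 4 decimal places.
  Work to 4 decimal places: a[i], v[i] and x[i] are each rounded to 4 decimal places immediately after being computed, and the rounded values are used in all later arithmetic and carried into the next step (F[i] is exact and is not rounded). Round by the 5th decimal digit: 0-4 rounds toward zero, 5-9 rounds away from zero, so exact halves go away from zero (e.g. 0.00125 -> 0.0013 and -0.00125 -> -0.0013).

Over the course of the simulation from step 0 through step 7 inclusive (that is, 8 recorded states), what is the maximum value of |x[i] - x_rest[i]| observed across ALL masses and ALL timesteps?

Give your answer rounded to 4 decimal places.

Answer: 3.0000

Derivation:
Step 0: x=[2.0000 6.0000 13.0000] v=[0.0000 0.0000 0.0000]
Step 1: x=[4.0000 9.0000 11.5000] v=[4.0000 6.0000 -3.0000]
Step 2: x=[7.0000 9.5000 10.7500] v=[6.0000 1.0000 -1.5000]
Step 3: x=[5.5000 8.7500 11.3750] v=[-3.0000 -1.5000 1.2500]
Step 4: x=[1.7500 7.3750 12.6875] v=[-7.5000 -2.7500 2.6250]
Step 5: x=[1.8750 5.6875 13.3438] v=[0.2500 -3.3750 1.3125]
Step 6: x=[3.9375 7.8438 12.1719] v=[4.1250 4.3126 -2.3438]
Step 7: x=[5.9688 10.4219 10.8360] v=[4.0626 5.1562 -2.6719]
Max displacement = 3.0000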